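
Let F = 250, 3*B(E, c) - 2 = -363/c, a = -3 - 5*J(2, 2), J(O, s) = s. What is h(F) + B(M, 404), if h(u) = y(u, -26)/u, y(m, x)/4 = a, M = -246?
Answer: 24113/151500 ≈ 0.15916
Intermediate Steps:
a = -13 (a = -3 - 5*2 = -3 - 10 = -13)
B(E, c) = ⅔ - 121/c (B(E, c) = ⅔ + (-363/c)/3 = ⅔ - 121/c)
y(m, x) = -52 (y(m, x) = 4*(-13) = -52)
h(u) = -52/u
h(F) + B(M, 404) = -52/250 + (⅔ - 121/404) = -52*1/250 + (⅔ - 121*1/404) = -26/125 + (⅔ - 121/404) = -26/125 + 445/1212 = 24113/151500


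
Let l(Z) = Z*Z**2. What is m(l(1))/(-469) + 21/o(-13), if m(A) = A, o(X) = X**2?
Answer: 9680/79261 ≈ 0.12213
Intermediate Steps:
l(Z) = Z**3
m(l(1))/(-469) + 21/o(-13) = 1**3/(-469) + 21/((-13)**2) = 1*(-1/469) + 21/169 = -1/469 + 21*(1/169) = -1/469 + 21/169 = 9680/79261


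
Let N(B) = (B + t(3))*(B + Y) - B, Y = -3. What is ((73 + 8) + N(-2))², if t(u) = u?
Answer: 6084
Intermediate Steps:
N(B) = -B + (-3 + B)*(3 + B) (N(B) = (B + 3)*(B - 3) - B = (3 + B)*(-3 + B) - B = (-3 + B)*(3 + B) - B = -B + (-3 + B)*(3 + B))
((73 + 8) + N(-2))² = ((73 + 8) + (-9 + (-2)² - 1*(-2)))² = (81 + (-9 + 4 + 2))² = (81 - 3)² = 78² = 6084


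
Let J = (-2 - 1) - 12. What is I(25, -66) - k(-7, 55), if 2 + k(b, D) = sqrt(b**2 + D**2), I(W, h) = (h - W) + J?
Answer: -104 - sqrt(3074) ≈ -159.44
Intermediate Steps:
J = -15 (J = -3 - 12 = -15)
I(W, h) = -15 + h - W (I(W, h) = (h - W) - 15 = -15 + h - W)
k(b, D) = -2 + sqrt(D**2 + b**2) (k(b, D) = -2 + sqrt(b**2 + D**2) = -2 + sqrt(D**2 + b**2))
I(25, -66) - k(-7, 55) = (-15 - 66 - 1*25) - (-2 + sqrt(55**2 + (-7)**2)) = (-15 - 66 - 25) - (-2 + sqrt(3025 + 49)) = -106 - (-2 + sqrt(3074)) = -106 + (2 - sqrt(3074)) = -104 - sqrt(3074)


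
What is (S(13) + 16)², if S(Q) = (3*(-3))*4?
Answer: 400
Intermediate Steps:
S(Q) = -36 (S(Q) = -9*4 = -36)
(S(13) + 16)² = (-36 + 16)² = (-20)² = 400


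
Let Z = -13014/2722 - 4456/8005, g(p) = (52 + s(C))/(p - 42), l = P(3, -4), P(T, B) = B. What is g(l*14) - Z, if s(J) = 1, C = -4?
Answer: 5121584133/1067690890 ≈ 4.7969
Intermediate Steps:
l = -4
g(p) = 53/(-42 + p) (g(p) = (52 + 1)/(p - 42) = 53/(-42 + p))
Z = -58153151/10894805 (Z = -13014*1/2722 - 4456*1/8005 = -6507/1361 - 4456/8005 = -58153151/10894805 ≈ -5.3377)
g(l*14) - Z = 53/(-42 - 4*14) - 1*(-58153151/10894805) = 53/(-42 - 56) + 58153151/10894805 = 53/(-98) + 58153151/10894805 = 53*(-1/98) + 58153151/10894805 = -53/98 + 58153151/10894805 = 5121584133/1067690890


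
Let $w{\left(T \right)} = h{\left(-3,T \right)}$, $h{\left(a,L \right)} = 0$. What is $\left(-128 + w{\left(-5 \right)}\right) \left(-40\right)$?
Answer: $5120$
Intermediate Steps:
$w{\left(T \right)} = 0$
$\left(-128 + w{\left(-5 \right)}\right) \left(-40\right) = \left(-128 + 0\right) \left(-40\right) = \left(-128\right) \left(-40\right) = 5120$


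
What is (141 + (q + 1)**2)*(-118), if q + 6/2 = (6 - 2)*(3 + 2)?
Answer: -54870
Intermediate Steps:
q = 17 (q = -3 + (6 - 2)*(3 + 2) = -3 + 4*5 = -3 + 20 = 17)
(141 + (q + 1)**2)*(-118) = (141 + (17 + 1)**2)*(-118) = (141 + 18**2)*(-118) = (141 + 324)*(-118) = 465*(-118) = -54870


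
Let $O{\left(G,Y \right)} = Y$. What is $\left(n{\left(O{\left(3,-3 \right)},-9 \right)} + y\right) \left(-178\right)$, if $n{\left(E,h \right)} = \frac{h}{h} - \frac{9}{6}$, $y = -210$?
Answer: $37469$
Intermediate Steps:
$n{\left(E,h \right)} = - \frac{1}{2}$ ($n{\left(E,h \right)} = 1 - \frac{3}{2} = - \frac{1}{2}$)
$\left(n{\left(O{\left(3,-3 \right)},-9 \right)} + y\right) \left(-178\right) = \left(- \frac{1}{2} - 210\right) \left(-178\right) = \left(- \frac{421}{2}\right) \left(-178\right) = 37469$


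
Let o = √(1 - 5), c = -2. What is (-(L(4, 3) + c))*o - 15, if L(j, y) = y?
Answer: -15 - 2*I ≈ -15.0 - 2.0*I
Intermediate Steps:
o = 2*I (o = √(-4) = 2*I ≈ 2.0*I)
(-(L(4, 3) + c))*o - 15 = (-(3 - 2))*(2*I) - 15 = (-1*1)*(2*I) - 15 = -2*I - 15 = -15 - 2*I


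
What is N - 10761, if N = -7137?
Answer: -17898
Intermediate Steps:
N - 10761 = -7137 - 10761 = -17898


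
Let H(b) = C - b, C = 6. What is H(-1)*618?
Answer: 4326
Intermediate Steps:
H(b) = 6 - b
H(-1)*618 = (6 - 1*(-1))*618 = (6 + 1)*618 = 7*618 = 4326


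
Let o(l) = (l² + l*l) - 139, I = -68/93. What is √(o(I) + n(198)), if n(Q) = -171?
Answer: I*√2671942/93 ≈ 17.576*I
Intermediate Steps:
I = -68/93 (I = -68*1/93 = -68/93 ≈ -0.73118)
o(l) = -139 + 2*l² (o(l) = (l² + l²) - 139 = 2*l² - 139 = -139 + 2*l²)
√(o(I) + n(198)) = √((-139 + 2*(-68/93)²) - 171) = √((-139 + 2*(4624/8649)) - 171) = √((-139 + 9248/8649) - 171) = √(-1192963/8649 - 171) = √(-2671942/8649) = I*√2671942/93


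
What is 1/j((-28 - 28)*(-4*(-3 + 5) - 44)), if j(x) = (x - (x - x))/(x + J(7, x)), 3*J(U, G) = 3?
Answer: 2913/2912 ≈ 1.0003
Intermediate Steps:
J(U, G) = 1 (J(U, G) = (1/3)*3 = 1)
j(x) = x/(1 + x) (j(x) = (x - (x - x))/(x + 1) = (x - 1*0)/(1 + x) = (x + 0)/(1 + x) = x/(1 + x))
1/j((-28 - 28)*(-4*(-3 + 5) - 44)) = 1/(((-28 - 28)*(-4*(-3 + 5) - 44))/(1 + (-28 - 28)*(-4*(-3 + 5) - 44))) = 1/((-56*(-4*2 - 44))/(1 - 56*(-4*2 - 44))) = 1/((-56*(-8 - 44))/(1 - 56*(-8 - 44))) = 1/((-56*(-52))/(1 - 56*(-52))) = 1/(2912/(1 + 2912)) = 1/(2912/2913) = 2913/2912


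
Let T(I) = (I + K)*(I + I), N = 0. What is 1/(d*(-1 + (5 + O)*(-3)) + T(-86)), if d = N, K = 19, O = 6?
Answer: 1/11524 ≈ 8.6775e-5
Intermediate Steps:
d = 0
T(I) = 2*I*(19 + I) (T(I) = (I + 19)*(I + I) = (19 + I)*(2*I) = 2*I*(19 + I))
1/(d*(-1 + (5 + O)*(-3)) + T(-86)) = 1/(0*(-1 + (5 + 6)*(-3)) + 2*(-86)*(19 - 86)) = 1/(0*(-1 + 11*(-3)) + 2*(-86)*(-67)) = 1/(0*(-1 - 33) + 11524) = 1/(0*(-34) + 11524) = 1/(0 + 11524) = 1/11524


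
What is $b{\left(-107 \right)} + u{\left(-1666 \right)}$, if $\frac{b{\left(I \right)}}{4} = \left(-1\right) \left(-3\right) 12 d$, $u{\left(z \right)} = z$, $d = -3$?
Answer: $-2098$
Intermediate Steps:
$b{\left(I \right)} = -432$ ($b{\left(I \right)} = 4 \left(-1\right) \left(-3\right) 12 \left(-3\right) = 4 \cdot 3 \cdot 12 \left(-3\right) = 4 \cdot 36 \left(-3\right) = 4 \left(-108\right) = -432$)
$b{\left(-107 \right)} + u{\left(-1666 \right)} = -432 - 1666 = -2098$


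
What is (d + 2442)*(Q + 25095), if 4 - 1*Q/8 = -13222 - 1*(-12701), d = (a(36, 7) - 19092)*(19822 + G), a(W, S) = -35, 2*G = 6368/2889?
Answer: -1188482958585160/107 ≈ -1.1107e+13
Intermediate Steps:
G = 3184/2889 (G = (6368/2889)/2 = (6368*(1/2889))/2 = (½)*(6368/2889) = 3184/2889 ≈ 1.1021)
d = -1095383053634/2889 (d = (-35 - 19092)*(19822 + 3184/2889) = -19127*57268942/2889 = -1095383053634/2889 ≈ -3.7916e+8)
Q = 4200 (Q = 32 - 8*(-13222 - 1*(-12701)) = 32 - 8*(-13222 + 12701) = 32 - 8*(-521) = 32 + 4168 = 4200)
(d + 2442)*(Q + 25095) = (-1095383053634/2889 + 2442)*(4200 + 25095) = -1095375998696/2889*29295 = -1188482958585160/107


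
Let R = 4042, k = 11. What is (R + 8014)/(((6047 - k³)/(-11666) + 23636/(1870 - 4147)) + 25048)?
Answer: 80062334748/166268905307 ≈ 0.48152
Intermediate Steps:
(R + 8014)/(((6047 - k³)/(-11666) + 23636/(1870 - 4147)) + 25048) = (4042 + 8014)/(((6047 - 1*11³)/(-11666) + 23636/(1870 - 4147)) + 25048) = 12056/(((6047 - 1*1331)*(-1/11666) + 23636/(-2277)) + 25048) = 12056/(((6047 - 1331)*(-1/11666) + 23636*(-1/2277)) + 25048) = 12056/((4716*(-1/11666) - 23636/2277) + 25048) = 12056/((-2358/5833 - 23636/2277) + 25048) = 12056/(-143237954/13281741 + 25048) = 12056/(332537810614/13281741) = 12056*(13281741/332537810614) = 80062334748/166268905307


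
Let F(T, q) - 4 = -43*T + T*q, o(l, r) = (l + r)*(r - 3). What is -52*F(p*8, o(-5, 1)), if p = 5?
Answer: 72592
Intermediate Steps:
o(l, r) = (-3 + r)*(l + r) (o(l, r) = (l + r)*(-3 + r) = (-3 + r)*(l + r))
F(T, q) = 4 - 43*T + T*q (F(T, q) = 4 + (-43*T + T*q) = 4 - 43*T + T*q)
-52*F(p*8, o(-5, 1)) = -52*(4 - 215*8 + (5*8)*(1² - 3*(-5) - 3*1 - 5*1)) = -52*(4 - 43*40 + 40*(1 + 15 - 3 - 5)) = -52*(4 - 1720 + 40*8) = -52*(4 - 1720 + 320) = -52*(-1396) = 72592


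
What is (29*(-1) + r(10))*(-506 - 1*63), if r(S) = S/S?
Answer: 15932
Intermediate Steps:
r(S) = 1
(29*(-1) + r(10))*(-506 - 1*63) = (29*(-1) + 1)*(-506 - 1*63) = (-29 + 1)*(-506 - 63) = -28*(-569) = 15932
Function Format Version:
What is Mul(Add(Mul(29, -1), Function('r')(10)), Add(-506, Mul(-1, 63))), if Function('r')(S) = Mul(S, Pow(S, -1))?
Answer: 15932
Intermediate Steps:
Function('r')(S) = 1
Mul(Add(Mul(29, -1), Function('r')(10)), Add(-506, Mul(-1, 63))) = Mul(Add(Mul(29, -1), 1), Add(-506, Mul(-1, 63))) = Mul(Add(-29, 1), Add(-506, -63)) = Mul(-28, -569) = 15932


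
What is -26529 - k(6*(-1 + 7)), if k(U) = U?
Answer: -26565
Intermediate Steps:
-26529 - k(6*(-1 + 7)) = -26529 - 6*(-1 + 7) = -26529 - 6*6 = -26529 - 1*36 = -26529 - 36 = -26565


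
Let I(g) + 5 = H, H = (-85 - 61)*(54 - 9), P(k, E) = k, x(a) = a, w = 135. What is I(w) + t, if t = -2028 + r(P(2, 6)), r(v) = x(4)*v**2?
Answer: -8587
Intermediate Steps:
H = -6570 (H = -146*45 = -6570)
r(v) = 4*v**2
t = -2012 (t = -2028 + 4*2**2 = -2028 + 4*4 = -2028 + 16 = -2012)
I(g) = -6575 (I(g) = -5 - 6570 = -6575)
I(w) + t = -6575 - 2012 = -8587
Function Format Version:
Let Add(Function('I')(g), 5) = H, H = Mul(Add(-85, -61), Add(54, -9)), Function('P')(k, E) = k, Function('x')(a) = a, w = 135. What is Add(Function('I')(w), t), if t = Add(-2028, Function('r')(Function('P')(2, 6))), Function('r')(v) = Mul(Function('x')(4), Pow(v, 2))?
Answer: -8587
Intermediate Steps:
H = -6570 (H = Mul(-146, 45) = -6570)
Function('r')(v) = Mul(4, Pow(v, 2))
t = -2012 (t = Add(-2028, Mul(4, Pow(2, 2))) = Add(-2028, Mul(4, 4)) = Add(-2028, 16) = -2012)
Function('I')(g) = -6575 (Function('I')(g) = Add(-5, -6570) = -6575)
Add(Function('I')(w), t) = Add(-6575, -2012) = -8587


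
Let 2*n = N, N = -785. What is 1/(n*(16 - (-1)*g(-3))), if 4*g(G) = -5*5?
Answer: -8/30615 ≈ -0.00026131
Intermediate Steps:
g(G) = -25/4 (g(G) = (-5*5)/4 = (1/4)*(-25) = -25/4)
n = -785/2 (n = (1/2)*(-785) = -785/2 ≈ -392.50)
1/(n*(16 - (-1)*g(-3))) = 1/(-785*(16 - (-1)*(-25)/4)/2) = 1/(-785*(16 - 1*25/4)/2) = 1/(-785*(16 - 25/4)/2) = 1/(-785/2*39/4) = 1/(-30615/8) = -8/30615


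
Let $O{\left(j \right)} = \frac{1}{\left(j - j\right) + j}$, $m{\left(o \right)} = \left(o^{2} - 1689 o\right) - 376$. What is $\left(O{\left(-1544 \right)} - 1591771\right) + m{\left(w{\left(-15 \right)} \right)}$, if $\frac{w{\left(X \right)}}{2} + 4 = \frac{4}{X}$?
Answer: $- \frac{548079564409}{347400} \approx -1.5777 \cdot 10^{6}$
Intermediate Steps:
$w{\left(X \right)} = -8 + \frac{8}{X}$ ($w{\left(X \right)} = -8 + 2 \frac{4}{X} = -8 + \frac{8}{X}$)
$m{\left(o \right)} = -376 + o^{2} - 1689 o$
$O{\left(j \right)} = \frac{1}{j}$ ($O{\left(j \right)} = \frac{1}{0 + j} = \frac{1}{j}$)
$\left(O{\left(-1544 \right)} - 1591771\right) + m{\left(w{\left(-15 \right)} \right)} = \left(\frac{1}{-1544} - 1591771\right) - \left(376 - \left(-8 + \frac{8}{-15}\right)^{2} + 1689 \left(-8 + \frac{8}{-15}\right)\right) = \left(- \frac{1}{1544} - 1591771\right) - \left(376 - \left(-8 + 8 \left(- \frac{1}{15}\right)\right)^{2} + 1689 \left(-8 + 8 \left(- \frac{1}{15}\right)\right)\right) = - \frac{2457694425}{1544} - \left(376 - \left(-8 - \frac{8}{15}\right)^{2} + 1689 \left(-8 - \frac{8}{15}\right)\right) = - \frac{2457694425}{1544} - \left(- \frac{70184}{5} - \frac{16384}{225}\right) = - \frac{2457694425}{1544} + \left(-376 + \frac{16384}{225} + \frac{72064}{5}\right) = - \frac{2457694425}{1544} + \frac{3174664}{225} = - \frac{548079564409}{347400}$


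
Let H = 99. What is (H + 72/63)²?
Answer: 491401/49 ≈ 10029.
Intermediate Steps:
(H + 72/63)² = (99 + 72/63)² = (99 + 72*(1/63))² = (99 + 8/7)² = (701/7)² = 491401/49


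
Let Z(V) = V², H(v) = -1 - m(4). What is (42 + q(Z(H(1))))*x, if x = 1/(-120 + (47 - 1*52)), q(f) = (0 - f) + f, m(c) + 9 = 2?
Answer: -42/125 ≈ -0.33600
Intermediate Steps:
m(c) = -7 (m(c) = -9 + 2 = -7)
H(v) = 6 (H(v) = -1 - 1*(-7) = -1 + 7 = 6)
q(f) = 0 (q(f) = -f + f = 0)
x = -1/125 (x = 1/(-120 + (47 - 52)) = 1/(-120 - 5) = 1/(-125) = -1/125 ≈ -0.0080000)
(42 + q(Z(H(1))))*x = (42 + 0)*(-1/125) = 42*(-1/125) = -42/125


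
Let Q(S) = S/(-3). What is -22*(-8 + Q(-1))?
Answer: 506/3 ≈ 168.67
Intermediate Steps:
Q(S) = -S/3 (Q(S) = S*(-⅓) = -S/3)
-22*(-8 + Q(-1)) = -22*(-8 - ⅓*(-1)) = -22*(-8 + ⅓) = -22*(-23/3) = 506/3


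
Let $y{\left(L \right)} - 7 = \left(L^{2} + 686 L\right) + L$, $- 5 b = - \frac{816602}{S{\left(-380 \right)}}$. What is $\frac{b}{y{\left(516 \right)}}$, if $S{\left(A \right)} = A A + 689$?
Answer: $\frac{816602}{450323610975} \approx 1.8134 \cdot 10^{-6}$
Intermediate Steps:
$S{\left(A \right)} = 689 + A^{2}$ ($S{\left(A \right)} = A^{2} + 689 = 689 + A^{2}$)
$b = \frac{816602}{725445}$ ($b = - \frac{\left(-816602\right) \frac{1}{689 + \left(-380\right)^{2}}}{5} = - \frac{\left(-816602\right) \frac{1}{689 + 144400}}{5} = - \frac{\left(-816602\right) \frac{1}{145089}}{5} = \left(- \frac{1}{5}\right) \left(- \frac{816602}{145089}\right) = \frac{816602}{725445} \approx 1.1257$)
$y{\left(L \right)} = 7 + L^{2} + 687 L$ ($y{\left(L \right)} = 7 + \left(\left(L^{2} + 686 L\right) + L\right) = 7 + \left(L^{2} + 687 L\right) = 7 + L^{2} + 687 L$)
$\frac{b}{y{\left(516 \right)}} = \frac{816602}{725445 \left(7 + 516^{2} + 687 \cdot 516\right)} = \frac{816602}{725445 \left(7 + 266256 + 354492\right)} = \frac{816602}{725445 \cdot 620755} = \frac{816602}{725445} \cdot \frac{1}{620755} = \frac{816602}{450323610975}$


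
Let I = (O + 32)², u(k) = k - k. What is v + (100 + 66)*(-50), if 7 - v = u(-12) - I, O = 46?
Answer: -2209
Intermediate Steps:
u(k) = 0
I = 6084 (I = (46 + 32)² = 78² = 6084)
v = 6091 (v = 7 - (0 - 1*6084) = 7 - (0 - 6084) = 7 - 1*(-6084) = 7 + 6084 = 6091)
v + (100 + 66)*(-50) = 6091 + (100 + 66)*(-50) = 6091 + 166*(-50) = 6091 - 8300 = -2209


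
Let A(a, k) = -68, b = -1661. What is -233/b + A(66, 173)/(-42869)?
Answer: 10101425/71205409 ≈ 0.14186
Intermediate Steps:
-233/b + A(66, 173)/(-42869) = -233/(-1661) - 68/(-42869) = -233*(-1/1661) - 68*(-1/42869) = 233/1661 + 68/42869 = 10101425/71205409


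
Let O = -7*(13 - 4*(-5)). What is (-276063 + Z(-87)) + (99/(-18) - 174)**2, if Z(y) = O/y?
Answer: -28285451/116 ≈ -2.4384e+5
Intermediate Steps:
O = -231 (O = -7*(13 + 20) = -7*33 = -231)
Z(y) = -231/y
(-276063 + Z(-87)) + (99/(-18) - 174)**2 = (-276063 - 231/(-87)) + (99/(-18) - 174)**2 = (-276063 - 231*(-1/87)) + (99*(-1/18) - 174)**2 = (-276063 + 77/29) + (-11/2 - 174)**2 = -8005750/29 + (-359/2)**2 = -8005750/29 + 128881/4 = -28285451/116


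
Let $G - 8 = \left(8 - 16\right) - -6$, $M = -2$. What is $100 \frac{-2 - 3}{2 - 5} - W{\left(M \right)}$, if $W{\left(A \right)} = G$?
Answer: $\frac{482}{3} \approx 160.67$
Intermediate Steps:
$G = 6$ ($G = 8 + \left(\left(8 - 16\right) - -6\right) = 8 + \left(-8 + 6\right) = 8 - 2 = 6$)
$W{\left(A \right)} = 6$
$100 \frac{-2 - 3}{2 - 5} - W{\left(M \right)} = 100 \frac{-2 - 3}{2 - 5} - 6 = 100 \left(- \frac{5}{-3}\right) - 6 = 100 \left(\left(-5\right) \left(- \frac{1}{3}\right)\right) - 6 = 100 \cdot \frac{5}{3} - 6 = \frac{500}{3} - 6 = \frac{482}{3}$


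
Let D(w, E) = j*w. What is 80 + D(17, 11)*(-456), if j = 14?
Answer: -108448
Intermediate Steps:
D(w, E) = 14*w
80 + D(17, 11)*(-456) = 80 + (14*17)*(-456) = 80 + 238*(-456) = 80 - 108528 = -108448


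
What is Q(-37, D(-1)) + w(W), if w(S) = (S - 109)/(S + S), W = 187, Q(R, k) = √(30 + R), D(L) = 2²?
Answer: 39/187 + I*√7 ≈ 0.20856 + 2.6458*I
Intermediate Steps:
D(L) = 4
w(S) = (-109 + S)/(2*S) (w(S) = (-109 + S)/((2*S)) = (-109 + S)*(1/(2*S)) = (-109 + S)/(2*S))
Q(-37, D(-1)) + w(W) = √(30 - 37) + (½)*(-109 + 187)/187 = √(-7) + (½)*(1/187)*78 = I*√7 + 39/187 = 39/187 + I*√7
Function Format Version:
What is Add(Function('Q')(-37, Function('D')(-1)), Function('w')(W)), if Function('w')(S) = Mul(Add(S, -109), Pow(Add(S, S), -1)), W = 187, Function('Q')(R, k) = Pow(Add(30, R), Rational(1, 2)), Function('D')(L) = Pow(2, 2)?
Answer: Add(Rational(39, 187), Mul(I, Pow(7, Rational(1, 2)))) ≈ Add(0.20856, Mul(2.6458, I))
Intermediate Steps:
Function('D')(L) = 4
Function('w')(S) = Mul(Rational(1, 2), Pow(S, -1), Add(-109, S)) (Function('w')(S) = Mul(Add(-109, S), Pow(Mul(2, S), -1)) = Mul(Add(-109, S), Mul(Rational(1, 2), Pow(S, -1))) = Mul(Rational(1, 2), Pow(S, -1), Add(-109, S)))
Add(Function('Q')(-37, Function('D')(-1)), Function('w')(W)) = Add(Pow(Add(30, -37), Rational(1, 2)), Mul(Rational(1, 2), Pow(187, -1), Add(-109, 187))) = Add(Pow(-7, Rational(1, 2)), Mul(Rational(1, 2), Rational(1, 187), 78)) = Add(Mul(I, Pow(7, Rational(1, 2))), Rational(39, 187)) = Add(Rational(39, 187), Mul(I, Pow(7, Rational(1, 2))))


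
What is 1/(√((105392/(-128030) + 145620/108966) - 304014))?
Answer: -I*√2096427247151724577090/25245636399844 ≈ -0.0018137*I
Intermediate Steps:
1/(√((105392/(-128030) + 145620/108966) - 304014)) = 1/(√((105392*(-1/128030) + 145620*(1/108966)) - 304014)) = 1/(√((-7528/9145 + 24270/18161) - 304014)) = 1/(√(85233142/166082345 - 304014)) = 1/(√(-50491272799688/166082345)) = 1/(2*I*√2096427247151724577090/166082345) = -I*√2096427247151724577090/25245636399844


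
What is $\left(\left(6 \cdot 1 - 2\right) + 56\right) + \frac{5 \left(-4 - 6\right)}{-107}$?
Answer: $\frac{6470}{107} \approx 60.467$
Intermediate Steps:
$\left(\left(6 \cdot 1 - 2\right) + 56\right) + \frac{5 \left(-4 - 6\right)}{-107} = \left(\left(6 - 2\right) + 56\right) + 5 \left(-10\right) \left(- \frac{1}{107}\right) = \left(4 + 56\right) - - \frac{50}{107} = 60 + \frac{50}{107} = \frac{6470}{107}$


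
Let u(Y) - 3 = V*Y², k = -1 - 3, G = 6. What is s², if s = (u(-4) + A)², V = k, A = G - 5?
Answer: 12960000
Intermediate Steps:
k = -4
A = 1 (A = 6 - 5 = 1)
V = -4
u(Y) = 3 - 4*Y²
s = 3600 (s = ((3 - 4*(-4)²) + 1)² = ((3 - 4*16) + 1)² = ((3 - 64) + 1)² = (-61 + 1)² = (-60)² = 3600)
s² = 3600² = 12960000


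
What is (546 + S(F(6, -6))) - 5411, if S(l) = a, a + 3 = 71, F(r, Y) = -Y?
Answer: -4797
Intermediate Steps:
a = 68 (a = -3 + 71 = 68)
S(l) = 68
(546 + S(F(6, -6))) - 5411 = (546 + 68) - 5411 = 614 - 5411 = -4797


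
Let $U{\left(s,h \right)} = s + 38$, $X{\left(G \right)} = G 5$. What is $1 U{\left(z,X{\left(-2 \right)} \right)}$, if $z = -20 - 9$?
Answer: $9$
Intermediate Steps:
$X{\left(G \right)} = 5 G$
$z = -29$
$U{\left(s,h \right)} = 38 + s$
$1 U{\left(z,X{\left(-2 \right)} \right)} = 1 \left(38 - 29\right) = 1 \cdot 9 = 9$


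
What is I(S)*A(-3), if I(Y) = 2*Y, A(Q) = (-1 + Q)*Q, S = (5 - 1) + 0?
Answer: 96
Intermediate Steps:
S = 4 (S = 4 + 0 = 4)
A(Q) = Q*(-1 + Q)
I(S)*A(-3) = (2*4)*(-3*(-1 - 3)) = 8*(-3*(-4)) = 8*12 = 96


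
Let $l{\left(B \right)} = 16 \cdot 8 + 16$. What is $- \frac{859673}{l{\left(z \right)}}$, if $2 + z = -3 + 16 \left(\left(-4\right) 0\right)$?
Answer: $- \frac{859673}{144} \approx -5970.0$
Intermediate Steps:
$z = -5$ ($z = -2 - \left(3 - 16 \left(\left(-4\right) 0\right)\right) = -2 + \left(-3 + 16 \cdot 0\right) = -2 + \left(-3 + 0\right) = -2 - 3 = -5$)
$l{\left(B \right)} = 144$ ($l{\left(B \right)} = 128 + 16 = 144$)
$- \frac{859673}{l{\left(z \right)}} = - \frac{859673}{144}$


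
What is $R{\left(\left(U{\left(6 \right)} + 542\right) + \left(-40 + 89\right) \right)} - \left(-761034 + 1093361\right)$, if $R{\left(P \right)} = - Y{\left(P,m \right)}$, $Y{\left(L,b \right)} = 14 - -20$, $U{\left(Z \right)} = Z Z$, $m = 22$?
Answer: $-332361$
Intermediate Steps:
$U{\left(Z \right)} = Z^{2}$
$Y{\left(L,b \right)} = 34$ ($Y{\left(L,b \right)} = 14 + 20 = 34$)
$R{\left(P \right)} = -34$ ($R{\left(P \right)} = \left(-1\right) 34 = -34$)
$R{\left(\left(U{\left(6 \right)} + 542\right) + \left(-40 + 89\right) \right)} - \left(-761034 + 1093361\right) = -34 - \left(-761034 + 1093361\right) = -34 - 332327 = -332361$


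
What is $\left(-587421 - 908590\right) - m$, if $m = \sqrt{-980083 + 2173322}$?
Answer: $-1496011 - \sqrt{1193239} \approx -1.4971 \cdot 10^{6}$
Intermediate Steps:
$m = \sqrt{1193239} \approx 1092.4$
$\left(-587421 - 908590\right) - m = \left(-587421 - 908590\right) - \sqrt{1193239} = -1496011 - \sqrt{1193239}$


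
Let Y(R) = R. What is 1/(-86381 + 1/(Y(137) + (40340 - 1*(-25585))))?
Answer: -66062/5706501621 ≈ -1.1577e-5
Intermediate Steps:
1/(-86381 + 1/(Y(137) + (40340 - 1*(-25585)))) = 1/(-86381 + 1/(137 + (40340 - 1*(-25585)))) = 1/(-86381 + 1/(137 + (40340 + 25585))) = 1/(-86381 + 1/(137 + 65925)) = 1/(-86381 + 1/66062) = 1/(-5706501621/66062) = -66062/5706501621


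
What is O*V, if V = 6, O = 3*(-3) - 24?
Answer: -198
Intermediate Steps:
O = -33 (O = -9 - 24 = -33)
O*V = -33*6 = -198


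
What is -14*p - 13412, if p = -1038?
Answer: 1120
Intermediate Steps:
-14*p - 13412 = -14*(-1038) - 13412 = 14532 - 13412 = 1120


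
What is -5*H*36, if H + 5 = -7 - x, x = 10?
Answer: 3960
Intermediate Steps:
H = -22 (H = -5 + (-7 - 1*10) = -5 + (-7 - 10) = -5 - 17 = -22)
-5*H*36 = -5*(-22)*36 = 110*36 = 3960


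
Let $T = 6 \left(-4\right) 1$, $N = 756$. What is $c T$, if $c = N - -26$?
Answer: $-18768$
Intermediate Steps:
$T = -24$ ($T = \left(-24\right) 1 = -24$)
$c = 782$ ($c = 756 - -26 = 756 + 26 = 782$)
$c T = 782 \left(-24\right) = -18768$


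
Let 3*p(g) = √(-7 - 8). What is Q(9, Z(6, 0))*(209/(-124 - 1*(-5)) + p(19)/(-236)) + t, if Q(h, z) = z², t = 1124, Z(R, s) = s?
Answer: 1124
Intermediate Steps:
p(g) = I*√15/3 (p(g) = √(-7 - 8)/3 = √(-15)/3 = (I*√15)/3 = I*√15/3)
Q(9, Z(6, 0))*(209/(-124 - 1*(-5)) + p(19)/(-236)) + t = 0²*(209/(-124 - 1*(-5)) + (I*√15/3)/(-236)) + 1124 = 0*(209/(-124 + 5) + (I*√15/3)*(-1/236)) + 1124 = 0*(209/(-119) - I*√15/708) + 1124 = 0*(209*(-1/119) - I*√15/708) + 1124 = 0*(-209/119 - I*√15/708) + 1124 = 0 + 1124 = 1124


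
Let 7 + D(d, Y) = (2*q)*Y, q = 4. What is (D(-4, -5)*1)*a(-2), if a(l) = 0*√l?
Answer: 0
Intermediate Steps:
a(l) = 0
D(d, Y) = -7 + 8*Y (D(d, Y) = -7 + (2*4)*Y = -7 + 8*Y)
(D(-4, -5)*1)*a(-2) = ((-7 + 8*(-5))*1)*0 = ((-7 - 40)*1)*0 = -47*1*0 = -47*0 = 0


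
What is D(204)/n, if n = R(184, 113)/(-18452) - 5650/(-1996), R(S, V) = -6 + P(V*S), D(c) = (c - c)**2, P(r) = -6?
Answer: 0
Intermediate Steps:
D(c) = 0 (D(c) = 0**2 = 0)
R(S, V) = -12 (R(S, V) = -6 - 6 = -12)
n = 13034719/4603774 (n = -12/(-18452) - 5650/(-1996) = -12*(-1/18452) - 5650*(-1/1996) = 3/4613 + 2825/998 = 13034719/4603774 ≈ 2.8313)
D(204)/n = 0/(13034719/4603774) = 0*(4603774/13034719) = 0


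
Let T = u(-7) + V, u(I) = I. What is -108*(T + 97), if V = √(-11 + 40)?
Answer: -9720 - 108*√29 ≈ -10302.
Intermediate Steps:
V = √29 ≈ 5.3852
T = -7 + √29 ≈ -1.6148
-108*(T + 97) = -108*((-7 + √29) + 97) = -108*(90 + √29) = -9720 - 108*√29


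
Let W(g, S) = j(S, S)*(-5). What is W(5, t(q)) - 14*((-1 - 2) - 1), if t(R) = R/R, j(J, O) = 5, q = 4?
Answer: 31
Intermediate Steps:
t(R) = 1
W(g, S) = -25 (W(g, S) = 5*(-5) = -25)
W(5, t(q)) - 14*((-1 - 2) - 1) = -25 - 14*((-1 - 2) - 1) = -25 - 14*(-3 - 1) = -25 - 14*(-4) = -25 + 56 = 31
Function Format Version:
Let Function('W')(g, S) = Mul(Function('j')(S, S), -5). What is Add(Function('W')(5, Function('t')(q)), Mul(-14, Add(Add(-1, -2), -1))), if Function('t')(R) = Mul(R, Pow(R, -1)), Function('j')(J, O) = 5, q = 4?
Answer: 31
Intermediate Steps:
Function('t')(R) = 1
Function('W')(g, S) = -25 (Function('W')(g, S) = Mul(5, -5) = -25)
Add(Function('W')(5, Function('t')(q)), Mul(-14, Add(Add(-1, -2), -1))) = Add(-25, Mul(-14, Add(Add(-1, -2), -1))) = Add(-25, Mul(-14, Add(-3, -1))) = Add(-25, Mul(-14, -4)) = Add(-25, 56) = 31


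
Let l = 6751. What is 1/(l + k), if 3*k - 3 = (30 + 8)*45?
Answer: 1/7322 ≈ 0.00013657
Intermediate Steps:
k = 571 (k = 1 + ((30 + 8)*45)/3 = 1 + (38*45)/3 = 1 + (⅓)*1710 = 1 + 570 = 571)
1/(l + k) = 1/(6751 + 571) = 1/7322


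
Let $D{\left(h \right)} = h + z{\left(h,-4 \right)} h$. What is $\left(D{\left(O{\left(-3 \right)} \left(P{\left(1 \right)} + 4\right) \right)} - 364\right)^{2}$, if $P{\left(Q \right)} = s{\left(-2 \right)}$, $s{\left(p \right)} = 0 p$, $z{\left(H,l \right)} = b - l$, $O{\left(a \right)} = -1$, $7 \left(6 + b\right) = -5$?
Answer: $\frac{6250000}{49} \approx 1.2755 \cdot 10^{5}$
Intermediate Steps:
$b = - \frac{47}{7}$ ($b = -6 + \frac{1}{7} \left(-5\right) = -6 - \frac{5}{7} = - \frac{47}{7} \approx -6.7143$)
$z{\left(H,l \right)} = - \frac{47}{7} - l$
$s{\left(p \right)} = 0$
$P{\left(Q \right)} = 0$
$D{\left(h \right)} = - \frac{12 h}{7}$ ($D{\left(h \right)} = h + \left(- \frac{47}{7} - -4\right) h = h + \left(- \frac{47}{7} + 4\right) h = h - \frac{19 h}{7} = - \frac{12 h}{7}$)
$\left(D{\left(O{\left(-3 \right)} \left(P{\left(1 \right)} + 4\right) \right)} - 364\right)^{2} = \left(- \frac{12 \left(- (0 + 4)\right)}{7} - 364\right)^{2} = \left(- \frac{12 \left(\left(-1\right) 4\right)}{7} - 364\right)^{2} = \left(\left(- \frac{12}{7}\right) \left(-4\right) - 364\right)^{2} = \left(\frac{48}{7} - 364\right)^{2} = \left(- \frac{2500}{7}\right)^{2} = \frac{6250000}{49}$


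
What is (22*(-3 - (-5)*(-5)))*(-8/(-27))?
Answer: -4928/27 ≈ -182.52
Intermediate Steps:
(22*(-3 - (-5)*(-5)))*(-8/(-27)) = (22*(-3 - 1*25))*(-8*(-1/27)) = (22*(-3 - 25))*(8/27) = (22*(-28))*(8/27) = -616*8/27 = -4928/27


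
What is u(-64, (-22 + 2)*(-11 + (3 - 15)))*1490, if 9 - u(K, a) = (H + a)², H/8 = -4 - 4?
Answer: -233642430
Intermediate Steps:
H = -64 (H = 8*(-4 - 4) = 8*(-8) = -64)
u(K, a) = 9 - (-64 + a)²
u(-64, (-22 + 2)*(-11 + (3 - 15)))*1490 = (9 - (-64 + (-22 + 2)*(-11 + (3 - 15)))²)*1490 = (9 - (-64 - 20*(-11 - 12))²)*1490 = (9 - (-64 - 20*(-23))²)*1490 = (9 - (-64 + 460)²)*1490 = (9 - 1*396²)*1490 = (9 - 1*156816)*1490 = (9 - 156816)*1490 = -156807*1490 = -233642430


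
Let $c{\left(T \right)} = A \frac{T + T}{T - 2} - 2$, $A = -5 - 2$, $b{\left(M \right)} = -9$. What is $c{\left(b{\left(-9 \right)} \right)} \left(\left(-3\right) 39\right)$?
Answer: $\frac{17316}{11} \approx 1574.2$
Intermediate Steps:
$A = -7$ ($A = -5 - 2 = -7$)
$c{\left(T \right)} = -2 - \frac{14 T}{-2 + T}$ ($c{\left(T \right)} = - 7 \frac{T + T}{T - 2} - 2 = - 7 \frac{2 T}{-2 + T} - 2 = - \frac{14 T}{-2 + T} - 2 = -2 - \frac{14 T}{-2 + T}$)
$c{\left(b{\left(-9 \right)} \right)} \left(\left(-3\right) 39\right) = \frac{4 \left(1 - -36\right)}{-2 - 9} \left(\left(-3\right) 39\right) = \frac{4 \left(1 + 36\right)}{-11} \left(-117\right) = 4 \left(- \frac{1}{11}\right) 37 \left(-117\right) = \left(- \frac{148}{11}\right) \left(-117\right) = \frac{17316}{11}$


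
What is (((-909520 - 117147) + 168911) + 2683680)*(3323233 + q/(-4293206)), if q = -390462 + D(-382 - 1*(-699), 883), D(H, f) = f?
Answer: 13025524876977507074/2146603 ≈ 6.0680e+12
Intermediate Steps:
q = -389579 (q = -390462 + 883 = -389579)
(((-909520 - 117147) + 168911) + 2683680)*(3323233 + q/(-4293206)) = (((-909520 - 117147) + 168911) + 2683680)*(3323233 - 389579/(-4293206)) = ((-1026667 + 168911) + 2683680)*(3323233 - 389579*(-1/4293206)) = (-857756 + 2683680)*(3323233 + 389579/4293206) = 1825924*(14267324244577/4293206) = 13025524876977507074/2146603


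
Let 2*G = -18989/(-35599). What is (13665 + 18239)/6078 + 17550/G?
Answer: 3797609083628/57707571 ≈ 65808.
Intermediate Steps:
G = 18989/71198 (G = (-18989/(-35599))/2 = (-18989*(-1/35599))/2 = (½)*(18989/35599) = 18989/71198 ≈ 0.26671)
(13665 + 18239)/6078 + 17550/G = (13665 + 18239)/6078 + 17550/(18989/71198) = 31904*(1/6078) + 17550*(71198/18989) = 15952/3039 + 1249524900/18989 = 3797609083628/57707571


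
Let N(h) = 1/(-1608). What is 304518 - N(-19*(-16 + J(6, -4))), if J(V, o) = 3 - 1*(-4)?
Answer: 489664945/1608 ≈ 3.0452e+5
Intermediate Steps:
J(V, o) = 7 (J(V, o) = 3 + 4 = 7)
N(h) = -1/1608
304518 - N(-19*(-16 + J(6, -4))) = 304518 - 1*(-1/1608) = 304518 + 1/1608 = 489664945/1608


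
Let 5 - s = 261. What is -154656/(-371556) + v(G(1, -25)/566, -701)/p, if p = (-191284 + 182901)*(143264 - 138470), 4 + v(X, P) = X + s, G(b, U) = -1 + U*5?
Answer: 48860168461739/117383136409986 ≈ 0.41624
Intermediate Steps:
G(b, U) = -1 + 5*U
s = -256 (s = 5 - 1*261 = 5 - 261 = -256)
v(X, P) = -260 + X (v(X, P) = -4 + (X - 256) = -4 + (-256 + X) = -260 + X)
p = -40188102 (p = -8383*4794 = -40188102)
-154656/(-371556) + v(G(1, -25)/566, -701)/p = -154656/(-371556) + (-260 + (-1 + 5*(-25))/566)/(-40188102) = -154656*(-1/371556) + (-260 + (-1 - 125)*(1/566))*(-1/40188102) = 4296/10321 + (-260 - 126*1/566)*(-1/40188102) = 4296/10321 + (-260 - 63/283)*(-1/40188102) = 4296/10321 - 73643/283*(-1/40188102) = 4296/10321 + 73643/11373232866 = 48860168461739/117383136409986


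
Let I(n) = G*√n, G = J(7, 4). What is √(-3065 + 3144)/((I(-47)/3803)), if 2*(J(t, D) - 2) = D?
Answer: -3803*I*√3713/188 ≈ -1232.6*I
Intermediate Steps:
J(t, D) = 2 + D/2
G = 4 (G = 2 + (½)*4 = 2 + 2 = 4)
I(n) = 4*√n
√(-3065 + 3144)/((I(-47)/3803)) = √(-3065 + 3144)/(((4*√(-47))/3803)) = √79/(((4*(I*√47))*(1/3803))) = √79/(((4*I*√47)*(1/3803))) = √79/((4*I*√47/3803)) = √79*(-3803*I*√47/188) = -3803*I*√3713/188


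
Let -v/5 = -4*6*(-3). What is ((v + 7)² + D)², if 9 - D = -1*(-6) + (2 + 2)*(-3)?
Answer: 15531141376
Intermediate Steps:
D = 15 (D = 9 - (-1*(-6) + (2 + 2)*(-3)) = 9 - (6 + 4*(-3)) = 9 - (6 - 12) = 9 - 1*(-6) = 9 + 6 = 15)
v = -360 (v = -5*(-4*6)*(-3) = -(-120)*(-3) = -5*72 = -360)
((v + 7)² + D)² = ((-360 + 7)² + 15)² = ((-353)² + 15)² = (124609 + 15)² = 124624² = 15531141376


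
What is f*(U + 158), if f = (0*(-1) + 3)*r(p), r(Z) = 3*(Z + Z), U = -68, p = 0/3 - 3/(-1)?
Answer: 4860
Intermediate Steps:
p = 3 (p = 0*(1/3) - 3*(-1) = 0 + 3 = 3)
r(Z) = 6*Z (r(Z) = 3*(2*Z) = 6*Z)
f = 54 (f = (0*(-1) + 3)*(6*3) = (0 + 3)*18 = 3*18 = 54)
f*(U + 158) = 54*(-68 + 158) = 54*90 = 4860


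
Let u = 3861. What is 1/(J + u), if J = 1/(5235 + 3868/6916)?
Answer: 9052282/34950862531 ≈ 0.00025900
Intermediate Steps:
J = 1729/9052282 (J = 1/(5235 + 3868*(1/6916)) = 1/(5235 + 967/1729) = 1/(9052282/1729) = 1729/9052282 ≈ 0.00019100)
1/(J + u) = 1/(1729/9052282 + 3861) = 1/(34950862531/9052282) = 9052282/34950862531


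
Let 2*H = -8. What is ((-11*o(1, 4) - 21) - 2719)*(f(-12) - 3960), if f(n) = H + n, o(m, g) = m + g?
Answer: 11112920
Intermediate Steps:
H = -4 (H = (½)*(-8) = -4)
o(m, g) = g + m
f(n) = -4 + n
((-11*o(1, 4) - 21) - 2719)*(f(-12) - 3960) = ((-11*(4 + 1) - 21) - 2719)*((-4 - 12) - 3960) = ((-11*5 - 21) - 2719)*(-16 - 3960) = ((-55 - 21) - 2719)*(-3976) = (-76 - 2719)*(-3976) = -2795*(-3976) = 11112920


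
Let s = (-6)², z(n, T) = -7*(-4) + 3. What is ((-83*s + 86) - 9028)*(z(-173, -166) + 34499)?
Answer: -411942900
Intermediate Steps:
z(n, T) = 31 (z(n, T) = 28 + 3 = 31)
s = 36
((-83*s + 86) - 9028)*(z(-173, -166) + 34499) = ((-83*36 + 86) - 9028)*(31 + 34499) = ((-2988 + 86) - 9028)*34530 = (-2902 - 9028)*34530 = -11930*34530 = -411942900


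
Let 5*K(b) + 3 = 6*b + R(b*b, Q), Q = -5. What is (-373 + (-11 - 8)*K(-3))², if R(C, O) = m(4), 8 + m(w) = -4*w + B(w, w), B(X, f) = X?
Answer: 1179396/25 ≈ 47176.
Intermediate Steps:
m(w) = -8 - 3*w (m(w) = -8 + (-4*w + w) = -8 - 3*w)
R(C, O) = -20 (R(C, O) = -8 - 3*4 = -8 - 12 = -20)
K(b) = -23/5 + 6*b/5 (K(b) = -⅗ + (6*b - 20)/5 = -⅗ + (-20 + 6*b)/5 = -⅗ + (-4 + 6*b/5) = -23/5 + 6*b/5)
(-373 + (-11 - 8)*K(-3))² = (-373 + (-11 - 8)*(-23/5 + (6/5)*(-3)))² = (-373 - 19*(-23/5 - 18/5))² = (-373 - 19*(-41/5))² = (-373 + 779/5)² = (-1086/5)² = 1179396/25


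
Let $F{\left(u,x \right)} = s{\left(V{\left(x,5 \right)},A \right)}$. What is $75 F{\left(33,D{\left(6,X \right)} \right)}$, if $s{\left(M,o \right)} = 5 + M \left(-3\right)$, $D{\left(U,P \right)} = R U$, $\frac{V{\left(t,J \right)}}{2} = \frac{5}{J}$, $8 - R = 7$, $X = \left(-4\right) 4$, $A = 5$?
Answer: $-75$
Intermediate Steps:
$X = -16$
$R = 1$ ($R = 8 - 7 = 1$)
$V{\left(t,J \right)} = \frac{10}{J}$ ($V{\left(t,J \right)} = 2 \frac{5}{J} = \frac{10}{J}$)
$D{\left(U,P \right)} = U$ ($D{\left(U,P \right)} = 1 U = U$)
$s{\left(M,o \right)} = 5 - 3 M$
$F{\left(u,x \right)} = -1$ ($F{\left(u,x \right)} = 5 - 3 \cdot \frac{10}{5} = 5 - 3 \cdot 10 \cdot \frac{1}{5} = 5 - 6 = -1$)
$75 F{\left(33,D{\left(6,X \right)} \right)} = 75 \left(-1\right) = -75$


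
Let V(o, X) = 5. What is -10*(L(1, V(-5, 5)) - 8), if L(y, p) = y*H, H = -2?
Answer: 100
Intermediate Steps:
L(y, p) = -2*y (L(y, p) = y*(-2) = -2*y)
-10*(L(1, V(-5, 5)) - 8) = -10*(-2*1 - 8) = -10*(-2 - 8) = -10*(-10) = 100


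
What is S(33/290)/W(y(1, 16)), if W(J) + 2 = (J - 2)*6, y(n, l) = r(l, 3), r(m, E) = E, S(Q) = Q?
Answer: 33/1160 ≈ 0.028448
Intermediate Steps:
y(n, l) = 3
W(J) = -14 + 6*J (W(J) = -2 + (J - 2)*6 = -2 + (-2 + J)*6 = -2 + (-12 + 6*J) = -14 + 6*J)
S(33/290)/W(y(1, 16)) = (33/290)/(-14 + 6*3) = (33*(1/290))/(-14 + 18) = (33/290)/4 = (33/290)*(¼) = 33/1160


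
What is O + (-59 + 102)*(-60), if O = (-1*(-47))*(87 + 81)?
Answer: 5316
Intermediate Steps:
O = 7896 (O = 47*168 = 7896)
O + (-59 + 102)*(-60) = 7896 + (-59 + 102)*(-60) = 7896 + 43*(-60) = 7896 - 2580 = 5316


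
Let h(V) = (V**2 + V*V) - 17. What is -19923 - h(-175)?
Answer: -81156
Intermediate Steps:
h(V) = -17 + 2*V**2 (h(V) = (V**2 + V**2) - 17 = 2*V**2 - 17 = -17 + 2*V**2)
-19923 - h(-175) = -19923 - (-17 + 2*(-175)**2) = -19923 - (-17 + 2*30625) = -19923 - (-17 + 61250) = -19923 - 1*61233 = -19923 - 61233 = -81156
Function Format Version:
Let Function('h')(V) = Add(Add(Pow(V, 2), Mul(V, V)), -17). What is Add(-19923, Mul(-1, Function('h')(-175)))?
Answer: -81156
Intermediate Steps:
Function('h')(V) = Add(-17, Mul(2, Pow(V, 2))) (Function('h')(V) = Add(Add(Pow(V, 2), Pow(V, 2)), -17) = Add(Mul(2, Pow(V, 2)), -17) = Add(-17, Mul(2, Pow(V, 2))))
Add(-19923, Mul(-1, Function('h')(-175))) = Add(-19923, Mul(-1, Add(-17, Mul(2, Pow(-175, 2))))) = Add(-19923, Mul(-1, Add(-17, Mul(2, 30625)))) = Add(-19923, Mul(-1, Add(-17, 61250))) = Add(-19923, Mul(-1, 61233)) = Add(-19923, -61233) = -81156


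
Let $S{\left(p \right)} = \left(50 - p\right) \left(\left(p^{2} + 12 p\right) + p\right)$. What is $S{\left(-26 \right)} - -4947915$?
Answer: $4973603$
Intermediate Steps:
$S{\left(p \right)} = \left(50 - p\right) \left(p^{2} + 13 p\right)$
$S{\left(-26 \right)} - -4947915 = - 26 \left(650 - \left(-26\right)^{2} + 37 \left(-26\right)\right) - -4947915 = - 26 \left(650 - 676 - 962\right) + 4947915 = \left(-26\right) \left(-988\right) + 4947915 = 25688 + 4947915 = 4973603$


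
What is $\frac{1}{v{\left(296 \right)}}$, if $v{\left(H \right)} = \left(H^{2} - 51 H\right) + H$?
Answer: $\frac{1}{72816} \approx 1.3733 \cdot 10^{-5}$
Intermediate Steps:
$v{\left(H \right)} = H^{2} - 50 H$
$\frac{1}{v{\left(296 \right)}} = \frac{1}{296 \left(-50 + 296\right)} = \frac{1}{296 \cdot 246} = \frac{1}{72816}$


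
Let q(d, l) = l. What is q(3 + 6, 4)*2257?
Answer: 9028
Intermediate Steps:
q(3 + 6, 4)*2257 = 4*2257 = 9028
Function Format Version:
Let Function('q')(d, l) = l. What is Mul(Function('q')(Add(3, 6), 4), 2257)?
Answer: 9028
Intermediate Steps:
Mul(Function('q')(Add(3, 6), 4), 2257) = Mul(4, 2257) = 9028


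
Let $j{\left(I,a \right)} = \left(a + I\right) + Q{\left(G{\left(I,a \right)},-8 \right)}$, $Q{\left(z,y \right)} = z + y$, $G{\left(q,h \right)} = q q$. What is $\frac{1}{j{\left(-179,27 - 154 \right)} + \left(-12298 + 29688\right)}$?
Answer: $\frac{1}{49117} \approx 2.036 \cdot 10^{-5}$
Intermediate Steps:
$G{\left(q,h \right)} = q^{2}$
$Q{\left(z,y \right)} = y + z$
$j{\left(I,a \right)} = -8 + I + a + I^{2}$ ($j{\left(I,a \right)} = \left(a + I\right) + \left(-8 + I^{2}\right) = \left(I + a\right) + \left(-8 + I^{2}\right) = -8 + I + a + I^{2}$)
$\frac{1}{j{\left(-179,27 - 154 \right)} + \left(-12298 + 29688\right)} = \frac{1}{\left(-8 - 179 + \left(27 - 154\right) + \left(-179\right)^{2}\right) + \left(-12298 + 29688\right)} = \frac{1}{\left(-8 - 179 - 127 + 32041\right) + 17390} = \frac{1}{31727 + 17390} = \frac{1}{49117}$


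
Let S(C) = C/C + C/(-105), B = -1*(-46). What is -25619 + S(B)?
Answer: -2689936/105 ≈ -25618.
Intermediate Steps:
B = 46
S(C) = 1 - C/105 (S(C) = 1 + C*(-1/105) = 1 - C/105)
-25619 + S(B) = -25619 + (1 - 1/105*46) = -25619 + (1 - 46/105) = -25619 + 59/105 = -2689936/105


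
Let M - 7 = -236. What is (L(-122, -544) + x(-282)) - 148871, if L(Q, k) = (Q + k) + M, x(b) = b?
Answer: -150048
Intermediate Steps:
M = -229 (M = 7 - 236 = -229)
L(Q, k) = -229 + Q + k (L(Q, k) = (Q + k) - 229 = -229 + Q + k)
(L(-122, -544) + x(-282)) - 148871 = ((-229 - 122 - 544) - 282) - 148871 = (-895 - 282) - 148871 = -1177 - 148871 = -150048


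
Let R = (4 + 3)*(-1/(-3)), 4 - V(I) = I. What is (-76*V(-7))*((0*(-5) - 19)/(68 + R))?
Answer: 47652/211 ≈ 225.84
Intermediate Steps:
V(I) = 4 - I
R = 7/3 (R = 7*(-1*(-1/3)) = 7*(1/3) = 7/3 ≈ 2.3333)
(-76*V(-7))*((0*(-5) - 19)/(68 + R)) = (-76*(4 - 1*(-7)))*((0*(-5) - 19)/(68 + 7/3)) = (-76*(4 + 7))*((0 - 19)/(211/3)) = (-76*11)*(-19*3/211) = -836*(-57/211) = 47652/211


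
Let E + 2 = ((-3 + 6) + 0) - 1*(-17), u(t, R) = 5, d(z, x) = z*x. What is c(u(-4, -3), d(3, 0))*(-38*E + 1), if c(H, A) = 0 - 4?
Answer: 2732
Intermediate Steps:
d(z, x) = x*z
c(H, A) = -4
E = 18 (E = -2 + (((-3 + 6) + 0) - 1*(-17)) = -2 + ((3 + 0) + 17) = -2 + (3 + 17) = -2 + 20 = 18)
c(u(-4, -3), d(3, 0))*(-38*E + 1) = -4*(-38*18 + 1) = -4*(-684 + 1) = -4*(-683) = 2732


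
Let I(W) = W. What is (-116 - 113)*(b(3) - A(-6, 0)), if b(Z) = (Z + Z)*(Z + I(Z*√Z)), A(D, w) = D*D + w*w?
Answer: 4122 - 4122*√3 ≈ -3017.5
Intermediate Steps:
A(D, w) = D² + w²
b(Z) = 2*Z*(Z + Z^(3/2)) (b(Z) = (Z + Z)*(Z + Z*√Z) = (2*Z)*(Z + Z^(3/2)) = 2*Z*(Z + Z^(3/2)))
(-116 - 113)*(b(3) - A(-6, 0)) = (-116 - 113)*(2*3*(3 + 3^(3/2)) - ((-6)² + 0²)) = -229*(2*3*(3 + 3*√3) - (36 + 0)) = -229*((18 + 18*√3) - 1*36) = -229*((18 + 18*√3) - 36) = -229*(-18 + 18*√3) = 4122 - 4122*√3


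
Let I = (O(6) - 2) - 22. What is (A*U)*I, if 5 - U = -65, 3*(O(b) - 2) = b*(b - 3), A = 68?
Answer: -76160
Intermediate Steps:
O(b) = 2 + b*(-3 + b)/3 (O(b) = 2 + (b*(b - 3))/3 = 2 + (b*(-3 + b))/3 = 2 + b*(-3 + b)/3)
U = 70 (U = 5 - 1*(-65) = 5 + 65 = 70)
I = -16 (I = ((2 - 1*6 + (⅓)*6²) - 2) - 22 = ((2 - 6 + (⅓)*36) - 2) - 22 = ((2 - 6 + 12) - 2) - 22 = (8 - 2) - 22 = 6 - 22 = -16)
(A*U)*I = (68*70)*(-16) = 4760*(-16) = -76160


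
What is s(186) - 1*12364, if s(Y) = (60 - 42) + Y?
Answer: -12160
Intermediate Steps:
s(Y) = 18 + Y
s(186) - 1*12364 = (18 + 186) - 1*12364 = 204 - 12364 = -12160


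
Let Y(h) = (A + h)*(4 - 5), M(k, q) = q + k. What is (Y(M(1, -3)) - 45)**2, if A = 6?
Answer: 2401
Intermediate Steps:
M(k, q) = k + q
Y(h) = -6 - h (Y(h) = (6 + h)*(4 - 5) = (6 + h)*(-1) = -6 - h)
(Y(M(1, -3)) - 45)**2 = ((-6 - (1 - 3)) - 45)**2 = ((-6 - 1*(-2)) - 45)**2 = ((-6 + 2) - 45)**2 = (-4 - 45)**2 = (-49)**2 = 2401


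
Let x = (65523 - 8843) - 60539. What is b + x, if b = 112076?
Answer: 108217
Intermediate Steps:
x = -3859 (x = 56680 - 60539 = -3859)
b + x = 112076 - 3859 = 108217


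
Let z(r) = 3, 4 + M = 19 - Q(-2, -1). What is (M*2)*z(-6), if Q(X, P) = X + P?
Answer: 108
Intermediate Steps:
Q(X, P) = P + X
M = 18 (M = -4 + (19 - (-1 - 2)) = -4 + (19 - 1*(-3)) = -4 + (19 + 3) = -4 + 22 = 18)
(M*2)*z(-6) = (18*2)*3 = 36*3 = 108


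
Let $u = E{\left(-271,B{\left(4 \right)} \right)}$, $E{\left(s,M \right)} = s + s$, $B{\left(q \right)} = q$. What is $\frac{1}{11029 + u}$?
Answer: $\frac{1}{10487} \approx 9.5356 \cdot 10^{-5}$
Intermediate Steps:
$E{\left(s,M \right)} = 2 s$
$u = -542$ ($u = 2 \left(-271\right) = -542$)
$\frac{1}{11029 + u} = \frac{1}{11029 - 542} = \frac{1}{10487}$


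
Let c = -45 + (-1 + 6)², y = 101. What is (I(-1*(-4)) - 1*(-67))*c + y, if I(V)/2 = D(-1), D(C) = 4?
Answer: -1399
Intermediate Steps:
I(V) = 8 (I(V) = 2*4 = 8)
c = -20 (c = -45 + 5² = -45 + 25 = -20)
(I(-1*(-4)) - 1*(-67))*c + y = (8 - 1*(-67))*(-20) + 101 = (8 + 67)*(-20) + 101 = 75*(-20) + 101 = -1500 + 101 = -1399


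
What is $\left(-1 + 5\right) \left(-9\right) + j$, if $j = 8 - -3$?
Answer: $-25$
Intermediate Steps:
$j = 11$ ($j = 8 + 3 = 11$)
$\left(-1 + 5\right) \left(-9\right) + j = \left(-1 + 5\right) \left(-9\right) + 11 = 4 \left(-9\right) + 11 = -36 + 11 = -25$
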